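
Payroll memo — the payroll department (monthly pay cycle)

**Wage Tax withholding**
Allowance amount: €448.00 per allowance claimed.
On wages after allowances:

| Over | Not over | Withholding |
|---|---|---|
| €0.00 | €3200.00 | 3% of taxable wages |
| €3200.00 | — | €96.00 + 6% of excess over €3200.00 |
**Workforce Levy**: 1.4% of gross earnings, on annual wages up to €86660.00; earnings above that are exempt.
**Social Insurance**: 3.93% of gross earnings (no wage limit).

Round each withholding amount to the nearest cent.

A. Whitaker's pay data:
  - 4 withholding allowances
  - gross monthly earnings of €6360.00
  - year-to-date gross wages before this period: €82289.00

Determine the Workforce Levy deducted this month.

Workforce Levy: cap €86660.00 − YTD €82289.00 = €4371.00 subject; 1.4% × €4371.00 = €61.19

€61.19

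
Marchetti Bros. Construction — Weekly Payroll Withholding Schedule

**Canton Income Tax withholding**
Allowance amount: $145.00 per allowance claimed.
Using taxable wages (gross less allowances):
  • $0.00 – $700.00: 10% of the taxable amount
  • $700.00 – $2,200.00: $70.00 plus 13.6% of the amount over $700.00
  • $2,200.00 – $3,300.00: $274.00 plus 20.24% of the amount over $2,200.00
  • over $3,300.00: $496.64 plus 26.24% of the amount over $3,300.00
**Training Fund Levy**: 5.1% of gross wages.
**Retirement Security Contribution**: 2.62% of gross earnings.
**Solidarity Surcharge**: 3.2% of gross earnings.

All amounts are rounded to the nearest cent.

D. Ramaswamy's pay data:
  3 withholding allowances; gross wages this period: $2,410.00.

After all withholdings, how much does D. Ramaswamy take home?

$1,903.43

Canton Income Tax: taxable = $2,410.00 − 3×$145.00 = $1,975.00
  $70.00 + 13.6% × ($1,975.00 − $700.00) = $70.00 + 13.6% × $1,275.00 = $243.40
Training Fund Levy: 5.1% × $2,410.00 = $122.91
Retirement Security Contribution: 2.62% × $2,410.00 = $63.14
Solidarity Surcharge: 3.2% × $2,410.00 = $77.12
Total withheld: $243.40 + $122.91 + $63.14 + $77.12 = $506.57
Net pay: $2,410.00 − $506.57 = $1,903.43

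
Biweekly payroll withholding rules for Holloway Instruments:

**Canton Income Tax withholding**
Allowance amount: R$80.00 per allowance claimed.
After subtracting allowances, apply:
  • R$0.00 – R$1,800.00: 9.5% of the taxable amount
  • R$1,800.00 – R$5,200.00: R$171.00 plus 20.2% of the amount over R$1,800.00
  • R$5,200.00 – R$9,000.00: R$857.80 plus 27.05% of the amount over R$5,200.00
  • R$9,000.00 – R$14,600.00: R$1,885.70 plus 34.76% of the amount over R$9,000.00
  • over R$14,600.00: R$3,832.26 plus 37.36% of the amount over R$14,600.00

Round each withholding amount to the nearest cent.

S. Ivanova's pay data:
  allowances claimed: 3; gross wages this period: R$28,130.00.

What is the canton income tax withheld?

Canton Income Tax: taxable = R$28,130.00 − 3×R$80.00 = R$27,890.00
  R$3,832.26 + 37.36% × (R$27,890.00 − R$14,600.00) = R$3,832.26 + 37.36% × R$13,290.00 = R$8,797.40

R$8,797.40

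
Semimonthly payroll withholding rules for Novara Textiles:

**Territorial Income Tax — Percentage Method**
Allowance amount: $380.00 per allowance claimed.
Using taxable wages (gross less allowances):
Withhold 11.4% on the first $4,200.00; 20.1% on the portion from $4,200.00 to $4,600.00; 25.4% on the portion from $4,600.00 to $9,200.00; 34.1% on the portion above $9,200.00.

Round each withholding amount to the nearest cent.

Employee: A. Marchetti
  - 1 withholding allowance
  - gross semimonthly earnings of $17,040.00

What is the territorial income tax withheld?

Territorial Income Tax: taxable = $17,040.00 − 1×$380.00 = $16,660.00
  $1,727.60 + 34.1% × ($16,660.00 − $9,200.00) = $1,727.60 + 34.1% × $7,460.00 = $4,271.46

$4,271.46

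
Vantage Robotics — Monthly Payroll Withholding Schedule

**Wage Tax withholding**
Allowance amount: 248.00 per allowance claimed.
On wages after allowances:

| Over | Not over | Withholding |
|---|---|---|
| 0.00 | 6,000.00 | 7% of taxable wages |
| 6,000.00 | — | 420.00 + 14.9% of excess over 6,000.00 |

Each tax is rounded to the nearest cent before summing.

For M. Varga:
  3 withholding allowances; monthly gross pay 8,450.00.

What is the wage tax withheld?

674.19

Wage Tax: taxable = 8,450.00 − 3×248.00 = 7,706.00
  420.00 + 14.9% × (7,706.00 − 6,000.00) = 420.00 + 14.9% × 1,706.00 = 674.19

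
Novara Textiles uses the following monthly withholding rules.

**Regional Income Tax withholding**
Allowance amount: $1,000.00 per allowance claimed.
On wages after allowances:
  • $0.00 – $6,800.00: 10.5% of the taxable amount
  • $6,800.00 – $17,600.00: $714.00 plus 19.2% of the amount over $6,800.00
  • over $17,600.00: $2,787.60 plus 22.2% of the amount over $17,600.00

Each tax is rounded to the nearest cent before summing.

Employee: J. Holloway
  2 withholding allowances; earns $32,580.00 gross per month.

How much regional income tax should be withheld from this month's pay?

$5,669.16

Regional Income Tax: taxable = $32,580.00 − 2×$1,000.00 = $30,580.00
  $2,787.60 + 22.2% × ($30,580.00 − $17,600.00) = $2,787.60 + 22.2% × $12,980.00 = $5,669.16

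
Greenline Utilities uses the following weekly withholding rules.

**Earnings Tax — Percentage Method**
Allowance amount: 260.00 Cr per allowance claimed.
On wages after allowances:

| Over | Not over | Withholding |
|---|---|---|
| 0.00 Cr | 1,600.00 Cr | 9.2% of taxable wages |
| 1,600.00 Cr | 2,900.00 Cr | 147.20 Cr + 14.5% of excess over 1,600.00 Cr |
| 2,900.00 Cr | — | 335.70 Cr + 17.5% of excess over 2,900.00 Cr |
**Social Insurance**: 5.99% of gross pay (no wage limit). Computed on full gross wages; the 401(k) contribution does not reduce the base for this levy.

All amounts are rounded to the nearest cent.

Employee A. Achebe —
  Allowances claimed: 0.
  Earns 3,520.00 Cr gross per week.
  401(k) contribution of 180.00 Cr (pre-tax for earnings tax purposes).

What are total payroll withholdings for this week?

623.55 Cr

Earnings Tax: taxable = 3,520.00 Cr − 180.00 Cr = 3,340.00 Cr
  335.70 Cr + 17.5% × (3,340.00 Cr − 2,900.00 Cr) = 335.70 Cr + 17.5% × 440.00 Cr = 412.70 Cr
Social Insurance: 5.99% × 3,520.00 Cr = 210.85 Cr
Total: 412.70 Cr + 210.85 Cr = 623.55 Cr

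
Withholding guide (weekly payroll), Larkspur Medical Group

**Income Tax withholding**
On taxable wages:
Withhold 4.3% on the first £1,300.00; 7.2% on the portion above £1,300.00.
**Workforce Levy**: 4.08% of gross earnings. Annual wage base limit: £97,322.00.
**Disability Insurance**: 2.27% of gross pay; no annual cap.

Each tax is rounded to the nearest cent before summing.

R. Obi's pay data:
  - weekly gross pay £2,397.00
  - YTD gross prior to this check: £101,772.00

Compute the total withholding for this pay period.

Income Tax: taxable = £2,397.00
  £55.90 + 7.2% × (£2,397.00 − £1,300.00) = £55.90 + 7.2% × £1,097.00 = £134.88
Workforce Levy: YTD £101,772.00 ≥ cap £97,322.00 → £0.00
Disability Insurance: 2.27% × £2,397.00 = £54.41
Total: £134.88 + £0.00 + £54.41 = £189.29

£189.29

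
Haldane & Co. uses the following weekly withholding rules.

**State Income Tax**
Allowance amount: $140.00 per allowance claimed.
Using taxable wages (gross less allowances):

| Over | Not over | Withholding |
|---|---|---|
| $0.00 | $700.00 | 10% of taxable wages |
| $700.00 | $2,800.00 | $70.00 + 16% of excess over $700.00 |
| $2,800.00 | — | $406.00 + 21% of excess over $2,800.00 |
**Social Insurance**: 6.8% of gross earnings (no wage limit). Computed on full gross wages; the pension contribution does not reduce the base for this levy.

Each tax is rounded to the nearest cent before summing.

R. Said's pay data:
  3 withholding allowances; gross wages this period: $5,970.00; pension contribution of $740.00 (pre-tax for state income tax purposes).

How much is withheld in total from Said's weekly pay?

State Income Tax: taxable = $5,970.00 − $740.00 − 3×$140.00 = $4,810.00
  $406.00 + 21% × ($4,810.00 − $2,800.00) = $406.00 + 21% × $2,010.00 = $828.10
Social Insurance: 6.8% × $5,970.00 = $405.96
Total: $828.10 + $405.96 = $1,234.06

$1,234.06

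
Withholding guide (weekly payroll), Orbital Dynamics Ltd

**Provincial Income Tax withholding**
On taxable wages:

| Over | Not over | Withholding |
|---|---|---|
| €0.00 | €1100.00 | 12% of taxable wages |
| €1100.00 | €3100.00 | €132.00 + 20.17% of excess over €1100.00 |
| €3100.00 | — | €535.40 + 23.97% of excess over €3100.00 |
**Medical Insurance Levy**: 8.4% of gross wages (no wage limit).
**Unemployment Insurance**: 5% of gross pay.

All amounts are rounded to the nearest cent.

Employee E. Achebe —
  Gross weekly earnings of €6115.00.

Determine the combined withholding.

Provincial Income Tax: taxable = €6115.00
  €535.40 + 23.97% × (€6115.00 − €3100.00) = €535.40 + 23.97% × €3015.00 = €1258.10
Medical Insurance Levy: 8.4% × €6115.00 = €513.66
Unemployment Insurance: 5% × €6115.00 = €305.75
Total: €1258.10 + €513.66 + €305.75 = €2077.51

€2077.51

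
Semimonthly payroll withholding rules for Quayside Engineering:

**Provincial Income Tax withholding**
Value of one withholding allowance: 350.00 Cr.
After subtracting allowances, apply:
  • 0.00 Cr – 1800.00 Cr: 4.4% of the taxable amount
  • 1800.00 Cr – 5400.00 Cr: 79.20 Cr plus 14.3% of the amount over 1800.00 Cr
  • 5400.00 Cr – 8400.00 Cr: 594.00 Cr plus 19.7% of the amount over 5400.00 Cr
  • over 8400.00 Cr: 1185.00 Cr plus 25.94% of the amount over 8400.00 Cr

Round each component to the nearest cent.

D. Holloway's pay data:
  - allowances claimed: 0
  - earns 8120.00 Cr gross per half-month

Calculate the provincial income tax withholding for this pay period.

1129.84 Cr

Provincial Income Tax: taxable = 8120.00 Cr
  594.00 Cr + 19.7% × (8120.00 Cr − 5400.00 Cr) = 594.00 Cr + 19.7% × 2720.00 Cr = 1129.84 Cr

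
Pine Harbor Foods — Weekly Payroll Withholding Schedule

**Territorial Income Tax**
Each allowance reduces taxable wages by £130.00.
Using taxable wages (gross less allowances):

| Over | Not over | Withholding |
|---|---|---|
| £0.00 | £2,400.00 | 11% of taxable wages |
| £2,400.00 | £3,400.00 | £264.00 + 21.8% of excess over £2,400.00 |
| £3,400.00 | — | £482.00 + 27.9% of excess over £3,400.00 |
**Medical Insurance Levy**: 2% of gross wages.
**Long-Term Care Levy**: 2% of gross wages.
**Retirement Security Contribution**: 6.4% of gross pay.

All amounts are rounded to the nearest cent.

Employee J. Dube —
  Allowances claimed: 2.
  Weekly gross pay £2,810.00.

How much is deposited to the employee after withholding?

Territorial Income Tax: taxable = £2,810.00 − 2×£130.00 = £2,550.00
  £264.00 + 21.8% × (£2,550.00 − £2,400.00) = £264.00 + 21.8% × £150.00 = £296.70
Medical Insurance Levy: 2% × £2,810.00 = £56.20
Long-Term Care Levy: 2% × £2,810.00 = £56.20
Retirement Security Contribution: 6.4% × £2,810.00 = £179.84
Total withheld: £296.70 + £56.20 + £56.20 + £179.84 = £588.94
Net pay: £2,810.00 − £588.94 = £2,221.06

£2,221.06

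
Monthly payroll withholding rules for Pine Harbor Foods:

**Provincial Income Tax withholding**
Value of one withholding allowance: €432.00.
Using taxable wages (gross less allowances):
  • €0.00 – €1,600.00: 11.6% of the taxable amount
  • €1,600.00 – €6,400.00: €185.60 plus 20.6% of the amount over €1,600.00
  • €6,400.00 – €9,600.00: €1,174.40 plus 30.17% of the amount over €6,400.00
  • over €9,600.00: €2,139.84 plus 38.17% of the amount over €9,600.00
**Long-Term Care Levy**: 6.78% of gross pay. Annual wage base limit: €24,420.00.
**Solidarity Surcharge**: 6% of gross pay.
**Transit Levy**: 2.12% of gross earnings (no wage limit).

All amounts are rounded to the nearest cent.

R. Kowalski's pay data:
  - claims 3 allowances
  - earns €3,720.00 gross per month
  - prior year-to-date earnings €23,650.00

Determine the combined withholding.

€709.61

Provincial Income Tax: taxable = €3,720.00 − 3×€432.00 = €2,424.00
  €185.60 + 20.6% × (€2,424.00 − €1,600.00) = €185.60 + 20.6% × €824.00 = €355.34
Long-Term Care Levy: cap €24,420.00 − YTD €23,650.00 = €770.00 subject; 6.78% × €770.00 = €52.21
Solidarity Surcharge: 6% × €3,720.00 = €223.20
Transit Levy: 2.12% × €3,720.00 = €78.86
Total: €355.34 + €52.21 + €223.20 + €78.86 = €709.61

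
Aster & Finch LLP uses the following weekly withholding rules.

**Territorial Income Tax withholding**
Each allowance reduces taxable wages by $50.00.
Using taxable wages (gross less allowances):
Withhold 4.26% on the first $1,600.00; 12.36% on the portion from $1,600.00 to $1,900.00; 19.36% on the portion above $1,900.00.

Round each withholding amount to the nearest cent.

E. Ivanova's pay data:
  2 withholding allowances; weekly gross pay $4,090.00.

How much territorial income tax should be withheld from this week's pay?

Territorial Income Tax: taxable = $4,090.00 − 2×$50.00 = $3,990.00
  $105.24 + 19.36% × ($3,990.00 − $1,900.00) = $105.24 + 19.36% × $2,090.00 = $509.86

$509.86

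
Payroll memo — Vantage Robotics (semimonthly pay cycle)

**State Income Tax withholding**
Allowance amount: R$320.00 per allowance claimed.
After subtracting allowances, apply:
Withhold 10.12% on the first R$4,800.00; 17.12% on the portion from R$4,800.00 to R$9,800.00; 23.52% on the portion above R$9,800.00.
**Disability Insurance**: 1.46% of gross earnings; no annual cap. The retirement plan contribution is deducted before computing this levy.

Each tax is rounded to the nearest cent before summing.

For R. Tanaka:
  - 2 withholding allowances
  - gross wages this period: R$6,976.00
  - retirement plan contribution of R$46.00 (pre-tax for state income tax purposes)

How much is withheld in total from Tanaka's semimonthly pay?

R$842.03

State Income Tax: taxable = R$6,976.00 − R$46.00 − 2×R$320.00 = R$6,290.00
  R$485.76 + 17.12% × (R$6,290.00 − R$4,800.00) = R$485.76 + 17.12% × R$1,490.00 = R$740.85
Disability Insurance: 1.46% × R$6,930.00 = R$101.18
Total: R$740.85 + R$101.18 = R$842.03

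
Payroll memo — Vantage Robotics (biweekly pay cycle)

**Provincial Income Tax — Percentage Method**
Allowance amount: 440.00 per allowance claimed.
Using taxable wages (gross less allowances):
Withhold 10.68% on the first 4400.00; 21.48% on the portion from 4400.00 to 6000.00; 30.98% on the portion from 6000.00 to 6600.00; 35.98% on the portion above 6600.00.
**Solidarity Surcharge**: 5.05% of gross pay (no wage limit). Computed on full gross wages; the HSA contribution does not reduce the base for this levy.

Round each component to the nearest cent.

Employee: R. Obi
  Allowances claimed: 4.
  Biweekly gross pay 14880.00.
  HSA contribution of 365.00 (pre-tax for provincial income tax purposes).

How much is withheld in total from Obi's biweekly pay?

Provincial Income Tax: taxable = 14880.00 − 365.00 − 4×440.00 = 12755.00
  999.48 + 35.98% × (12755.00 − 6600.00) = 999.48 + 35.98% × 6155.00 = 3214.05
Solidarity Surcharge: 5.05% × 14880.00 = 751.44
Total: 3214.05 + 751.44 = 3965.49

3965.49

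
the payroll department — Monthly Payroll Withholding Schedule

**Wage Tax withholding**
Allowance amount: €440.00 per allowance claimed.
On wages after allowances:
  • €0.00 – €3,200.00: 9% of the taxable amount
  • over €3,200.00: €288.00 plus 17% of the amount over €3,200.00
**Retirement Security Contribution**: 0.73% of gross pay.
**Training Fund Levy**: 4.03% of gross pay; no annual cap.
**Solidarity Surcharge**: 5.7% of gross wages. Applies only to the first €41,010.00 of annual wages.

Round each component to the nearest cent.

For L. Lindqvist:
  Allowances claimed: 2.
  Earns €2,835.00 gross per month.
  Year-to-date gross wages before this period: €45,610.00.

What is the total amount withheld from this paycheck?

Wage Tax: taxable = €2,835.00 − 2×€440.00 = €1,955.00
  9% × €1,955.00 = €175.95
Retirement Security Contribution: 0.73% × €2,835.00 = €20.70
Training Fund Levy: 4.03% × €2,835.00 = €114.25
Solidarity Surcharge: YTD €45,610.00 ≥ cap €41,010.00 → €0.00
Total: €175.95 + €20.70 + €114.25 + €0.00 = €310.90

€310.90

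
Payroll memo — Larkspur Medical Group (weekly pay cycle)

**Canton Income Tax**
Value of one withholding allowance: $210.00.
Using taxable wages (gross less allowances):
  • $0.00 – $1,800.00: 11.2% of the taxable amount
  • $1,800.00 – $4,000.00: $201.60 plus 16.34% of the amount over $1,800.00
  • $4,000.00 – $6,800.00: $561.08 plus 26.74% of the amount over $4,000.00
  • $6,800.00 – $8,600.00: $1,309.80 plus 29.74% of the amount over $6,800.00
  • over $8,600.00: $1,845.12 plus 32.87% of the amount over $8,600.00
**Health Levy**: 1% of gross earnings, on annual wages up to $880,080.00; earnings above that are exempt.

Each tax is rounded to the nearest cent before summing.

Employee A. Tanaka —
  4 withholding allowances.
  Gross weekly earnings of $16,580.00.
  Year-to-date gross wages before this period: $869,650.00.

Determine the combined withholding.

$4,296.34

Canton Income Tax: taxable = $16,580.00 − 4×$210.00 = $15,740.00
  $1,845.12 + 32.87% × ($15,740.00 − $8,600.00) = $1,845.12 + 32.87% × $7,140.00 = $4,192.04
Health Levy: cap $880,080.00 − YTD $869,650.00 = $10,430.00 subject; 1% × $10,430.00 = $104.30
Total: $4,192.04 + $104.30 = $4,296.34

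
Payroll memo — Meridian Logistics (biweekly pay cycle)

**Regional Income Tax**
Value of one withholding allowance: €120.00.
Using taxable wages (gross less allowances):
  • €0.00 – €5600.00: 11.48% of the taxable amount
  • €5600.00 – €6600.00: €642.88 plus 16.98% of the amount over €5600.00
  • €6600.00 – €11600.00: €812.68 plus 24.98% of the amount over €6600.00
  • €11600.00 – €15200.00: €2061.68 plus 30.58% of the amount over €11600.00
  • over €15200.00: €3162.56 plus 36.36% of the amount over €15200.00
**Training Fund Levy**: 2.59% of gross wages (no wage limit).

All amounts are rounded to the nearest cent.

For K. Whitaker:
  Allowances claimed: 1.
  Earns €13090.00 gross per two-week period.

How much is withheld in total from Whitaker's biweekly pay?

Regional Income Tax: taxable = €13090.00 − 1×€120.00 = €12970.00
  €2061.68 + 30.58% × (€12970.00 − €11600.00) = €2061.68 + 30.58% × €1370.00 = €2480.63
Training Fund Levy: 2.59% × €13090.00 = €339.03
Total: €2480.63 + €339.03 = €2819.66

€2819.66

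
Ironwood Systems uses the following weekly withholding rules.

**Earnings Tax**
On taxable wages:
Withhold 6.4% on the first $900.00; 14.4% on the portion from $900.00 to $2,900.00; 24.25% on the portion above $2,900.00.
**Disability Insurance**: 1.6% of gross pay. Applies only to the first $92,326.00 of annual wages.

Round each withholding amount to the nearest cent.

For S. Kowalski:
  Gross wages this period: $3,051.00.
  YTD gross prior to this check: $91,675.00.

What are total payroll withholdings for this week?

$392.64

Earnings Tax: taxable = $3,051.00
  $345.60 + 24.25% × ($3,051.00 − $2,900.00) = $345.60 + 24.25% × $151.00 = $382.22
Disability Insurance: cap $92,326.00 − YTD $91,675.00 = $651.00 subject; 1.6% × $651.00 = $10.42
Total: $382.22 + $10.42 = $392.64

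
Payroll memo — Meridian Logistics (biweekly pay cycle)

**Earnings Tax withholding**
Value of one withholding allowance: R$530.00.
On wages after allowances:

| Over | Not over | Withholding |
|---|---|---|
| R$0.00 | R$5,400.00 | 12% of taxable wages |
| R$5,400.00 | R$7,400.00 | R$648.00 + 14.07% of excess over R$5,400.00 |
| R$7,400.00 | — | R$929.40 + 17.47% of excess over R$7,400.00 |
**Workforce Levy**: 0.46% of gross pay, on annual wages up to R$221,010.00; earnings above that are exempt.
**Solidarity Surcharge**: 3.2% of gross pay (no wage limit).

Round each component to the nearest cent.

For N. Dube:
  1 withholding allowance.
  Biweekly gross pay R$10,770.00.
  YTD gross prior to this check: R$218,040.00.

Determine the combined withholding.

R$1,783.85

Earnings Tax: taxable = R$10,770.00 − 1×R$530.00 = R$10,240.00
  R$929.40 + 17.47% × (R$10,240.00 − R$7,400.00) = R$929.40 + 17.47% × R$2,840.00 = R$1,425.55
Workforce Levy: cap R$221,010.00 − YTD R$218,040.00 = R$2,970.00 subject; 0.46% × R$2,970.00 = R$13.66
Solidarity Surcharge: 3.2% × R$10,770.00 = R$344.64
Total: R$1,425.55 + R$13.66 + R$344.64 = R$1,783.85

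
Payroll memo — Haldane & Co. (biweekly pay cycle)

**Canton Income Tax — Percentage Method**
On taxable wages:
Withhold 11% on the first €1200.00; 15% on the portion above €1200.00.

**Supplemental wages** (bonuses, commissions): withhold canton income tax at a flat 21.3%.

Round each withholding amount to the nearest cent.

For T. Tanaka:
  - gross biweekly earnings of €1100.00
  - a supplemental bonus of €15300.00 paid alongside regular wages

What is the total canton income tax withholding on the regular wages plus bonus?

€3379.90

Canton Income Tax: taxable = €1100.00
  11% × €1100.00 = €121.00
Supplemental (21.3% flat on bonus): 21.3% × €15300.00 = €3258.90
Total canton income tax: €121.00 + €3258.90 = €3379.90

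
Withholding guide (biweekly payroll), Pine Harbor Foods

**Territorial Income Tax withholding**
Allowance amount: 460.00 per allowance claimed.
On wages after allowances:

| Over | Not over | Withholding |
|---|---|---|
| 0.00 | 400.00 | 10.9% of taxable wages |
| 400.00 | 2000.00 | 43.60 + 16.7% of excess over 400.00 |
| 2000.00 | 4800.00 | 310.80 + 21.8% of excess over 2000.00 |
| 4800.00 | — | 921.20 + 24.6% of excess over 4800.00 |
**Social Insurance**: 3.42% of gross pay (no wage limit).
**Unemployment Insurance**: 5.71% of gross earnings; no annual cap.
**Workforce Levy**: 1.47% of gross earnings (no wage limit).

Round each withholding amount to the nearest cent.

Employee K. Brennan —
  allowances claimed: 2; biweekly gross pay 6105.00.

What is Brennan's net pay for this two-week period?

4441.96

Territorial Income Tax: taxable = 6105.00 − 2×460.00 = 5185.00
  921.20 + 24.6% × (5185.00 − 4800.00) = 921.20 + 24.6% × 385.00 = 1015.91
Social Insurance: 3.42% × 6105.00 = 208.79
Unemployment Insurance: 5.71% × 6105.00 = 348.60
Workforce Levy: 1.47% × 6105.00 = 89.74
Total withheld: 1015.91 + 208.79 + 348.60 + 89.74 = 1663.04
Net pay: 6105.00 − 1663.04 = 4441.96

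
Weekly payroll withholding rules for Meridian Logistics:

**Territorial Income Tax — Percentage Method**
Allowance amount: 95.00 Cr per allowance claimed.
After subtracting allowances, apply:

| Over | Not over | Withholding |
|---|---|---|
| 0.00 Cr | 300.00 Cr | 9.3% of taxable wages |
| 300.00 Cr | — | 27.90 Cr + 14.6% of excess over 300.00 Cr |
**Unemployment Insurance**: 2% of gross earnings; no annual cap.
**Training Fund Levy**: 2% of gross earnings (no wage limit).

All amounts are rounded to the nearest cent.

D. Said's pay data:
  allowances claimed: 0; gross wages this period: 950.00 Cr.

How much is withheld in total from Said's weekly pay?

Territorial Income Tax: taxable = 950.00 Cr
  27.90 Cr + 14.6% × (950.00 Cr − 300.00 Cr) = 27.90 Cr + 14.6% × 650.00 Cr = 122.80 Cr
Unemployment Insurance: 2% × 950.00 Cr = 19.00 Cr
Training Fund Levy: 2% × 950.00 Cr = 19.00 Cr
Total: 122.80 Cr + 19.00 Cr + 19.00 Cr = 160.80 Cr

160.80 Cr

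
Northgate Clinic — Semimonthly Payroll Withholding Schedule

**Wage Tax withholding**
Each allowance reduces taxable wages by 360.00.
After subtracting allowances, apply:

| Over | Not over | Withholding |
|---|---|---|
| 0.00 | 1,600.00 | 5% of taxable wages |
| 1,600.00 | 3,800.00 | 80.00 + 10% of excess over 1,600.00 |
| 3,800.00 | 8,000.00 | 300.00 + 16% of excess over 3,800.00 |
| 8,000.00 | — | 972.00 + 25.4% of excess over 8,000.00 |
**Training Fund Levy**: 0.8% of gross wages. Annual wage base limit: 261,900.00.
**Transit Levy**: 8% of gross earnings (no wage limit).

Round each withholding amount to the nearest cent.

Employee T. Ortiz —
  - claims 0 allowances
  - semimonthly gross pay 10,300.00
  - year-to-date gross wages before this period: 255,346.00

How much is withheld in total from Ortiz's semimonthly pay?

2,432.63

Wage Tax: taxable = 10,300.00
  972.00 + 25.4% × (10,300.00 − 8,000.00) = 972.00 + 25.4% × 2,300.00 = 1,556.20
Training Fund Levy: cap 261,900.00 − YTD 255,346.00 = 6,554.00 subject; 0.8% × 6,554.00 = 52.43
Transit Levy: 8% × 10,300.00 = 824.00
Total: 1,556.20 + 52.43 + 824.00 = 2,432.63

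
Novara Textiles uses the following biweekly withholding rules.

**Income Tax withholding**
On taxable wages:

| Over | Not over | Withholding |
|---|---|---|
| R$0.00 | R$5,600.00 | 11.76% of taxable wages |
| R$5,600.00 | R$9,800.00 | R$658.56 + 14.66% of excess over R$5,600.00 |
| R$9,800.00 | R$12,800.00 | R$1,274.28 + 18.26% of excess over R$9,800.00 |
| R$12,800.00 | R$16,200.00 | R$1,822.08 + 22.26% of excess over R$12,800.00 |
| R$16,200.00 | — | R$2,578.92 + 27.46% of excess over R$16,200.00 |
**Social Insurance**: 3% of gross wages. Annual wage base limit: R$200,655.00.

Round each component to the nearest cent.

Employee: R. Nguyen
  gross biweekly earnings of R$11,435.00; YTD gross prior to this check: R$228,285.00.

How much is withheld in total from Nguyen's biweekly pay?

R$1,572.83

Income Tax: taxable = R$11,435.00
  R$1,274.28 + 18.26% × (R$11,435.00 − R$9,800.00) = R$1,274.28 + 18.26% × R$1,635.00 = R$1,572.83
Social Insurance: YTD R$228,285.00 ≥ cap R$200,655.00 → R$0.00
Total: R$1,572.83 + R$0.00 = R$1,572.83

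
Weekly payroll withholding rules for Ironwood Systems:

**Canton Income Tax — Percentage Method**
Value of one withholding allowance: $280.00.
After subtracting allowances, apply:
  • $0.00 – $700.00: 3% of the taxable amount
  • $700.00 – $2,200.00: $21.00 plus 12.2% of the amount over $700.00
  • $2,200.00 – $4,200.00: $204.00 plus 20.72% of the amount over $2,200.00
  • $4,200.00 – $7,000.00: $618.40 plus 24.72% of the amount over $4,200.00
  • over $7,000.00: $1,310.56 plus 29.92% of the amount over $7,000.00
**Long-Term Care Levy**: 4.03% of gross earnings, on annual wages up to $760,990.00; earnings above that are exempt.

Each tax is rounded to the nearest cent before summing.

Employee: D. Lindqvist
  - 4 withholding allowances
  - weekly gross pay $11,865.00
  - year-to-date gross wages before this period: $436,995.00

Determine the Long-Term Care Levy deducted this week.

$478.16

Long-Term Care Levy: 4.03% × $11,865.00 = $478.16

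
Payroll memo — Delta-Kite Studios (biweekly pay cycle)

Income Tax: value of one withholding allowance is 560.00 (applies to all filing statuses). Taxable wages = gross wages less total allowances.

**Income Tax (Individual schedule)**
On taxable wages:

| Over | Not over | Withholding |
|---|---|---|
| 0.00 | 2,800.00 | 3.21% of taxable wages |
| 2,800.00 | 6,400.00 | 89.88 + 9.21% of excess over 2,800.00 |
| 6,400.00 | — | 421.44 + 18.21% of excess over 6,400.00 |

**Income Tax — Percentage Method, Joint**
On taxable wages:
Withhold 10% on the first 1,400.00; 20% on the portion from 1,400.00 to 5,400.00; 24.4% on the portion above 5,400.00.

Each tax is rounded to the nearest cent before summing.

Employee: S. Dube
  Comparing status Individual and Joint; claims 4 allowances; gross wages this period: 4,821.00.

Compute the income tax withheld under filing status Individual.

Income Tax (Individual): taxable = 4,821.00 − 4×560.00 = 2,581.00
  3.21% × 2,581.00 = 82.85

82.85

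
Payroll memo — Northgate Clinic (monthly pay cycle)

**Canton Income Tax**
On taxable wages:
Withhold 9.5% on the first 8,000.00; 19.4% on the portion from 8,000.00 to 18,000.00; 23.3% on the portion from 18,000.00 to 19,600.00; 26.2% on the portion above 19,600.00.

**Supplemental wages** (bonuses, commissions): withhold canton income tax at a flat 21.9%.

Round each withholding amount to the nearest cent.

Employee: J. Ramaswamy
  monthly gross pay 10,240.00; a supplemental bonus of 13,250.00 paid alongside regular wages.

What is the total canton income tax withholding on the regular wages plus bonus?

Canton Income Tax: taxable = 10,240.00
  760.00 + 19.4% × (10,240.00 − 8,000.00) = 760.00 + 19.4% × 2,240.00 = 1,194.56
Supplemental (21.9% flat on bonus): 21.9% × 13,250.00 = 2,901.75
Total canton income tax: 1,194.56 + 2,901.75 = 4,096.31

4,096.31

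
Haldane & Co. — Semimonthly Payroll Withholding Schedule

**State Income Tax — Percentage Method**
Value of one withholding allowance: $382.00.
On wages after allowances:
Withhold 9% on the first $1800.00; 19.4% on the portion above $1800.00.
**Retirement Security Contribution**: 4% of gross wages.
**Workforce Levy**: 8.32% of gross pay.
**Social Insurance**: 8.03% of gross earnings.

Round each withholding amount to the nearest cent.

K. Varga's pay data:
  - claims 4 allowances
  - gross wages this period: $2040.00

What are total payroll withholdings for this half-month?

State Income Tax: taxable = $2040.00 − 4×$382.00 = $512.00
  9% × $512.00 = $46.08
Retirement Security Contribution: 4% × $2040.00 = $81.60
Workforce Levy: 8.32% × $2040.00 = $169.73
Social Insurance: 8.03% × $2040.00 = $163.81
Total: $46.08 + $81.60 + $169.73 + $163.81 = $461.22

$461.22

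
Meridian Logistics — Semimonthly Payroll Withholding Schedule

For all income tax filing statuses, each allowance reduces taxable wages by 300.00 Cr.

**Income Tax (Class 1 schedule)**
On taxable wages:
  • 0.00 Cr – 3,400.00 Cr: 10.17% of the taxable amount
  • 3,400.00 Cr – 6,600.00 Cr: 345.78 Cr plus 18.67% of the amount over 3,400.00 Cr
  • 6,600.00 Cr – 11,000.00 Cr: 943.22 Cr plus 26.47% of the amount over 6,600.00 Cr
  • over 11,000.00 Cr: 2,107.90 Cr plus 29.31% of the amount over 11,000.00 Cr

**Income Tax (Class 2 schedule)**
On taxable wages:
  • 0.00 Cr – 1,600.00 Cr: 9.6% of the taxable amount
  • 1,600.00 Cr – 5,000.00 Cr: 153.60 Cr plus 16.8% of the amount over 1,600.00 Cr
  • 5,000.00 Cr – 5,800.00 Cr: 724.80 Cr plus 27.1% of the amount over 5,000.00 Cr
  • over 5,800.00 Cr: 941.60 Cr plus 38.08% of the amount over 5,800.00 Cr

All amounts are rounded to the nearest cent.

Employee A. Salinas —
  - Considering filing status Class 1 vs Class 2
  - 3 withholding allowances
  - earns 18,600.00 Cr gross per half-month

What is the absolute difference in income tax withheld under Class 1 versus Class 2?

1,401.45 Cr

Income Tax (Class 1): taxable = 18,600.00 Cr − 3×300.00 Cr = 17,700.00 Cr
  2,107.90 Cr + 29.31% × (17,700.00 Cr − 11,000.00 Cr) = 2,107.90 Cr + 29.31% × 6,700.00 Cr = 4,071.67 Cr
Income Tax (Class 2): taxable = 18,600.00 Cr − 3×300.00 Cr = 17,700.00 Cr
  941.60 Cr + 38.08% × (17,700.00 Cr − 5,800.00 Cr) = 941.60 Cr + 38.08% × 11,900.00 Cr = 5,473.12 Cr
Difference: |4,071.67 Cr − 5,473.12 Cr| = 1,401.45 Cr (higher under Class 2)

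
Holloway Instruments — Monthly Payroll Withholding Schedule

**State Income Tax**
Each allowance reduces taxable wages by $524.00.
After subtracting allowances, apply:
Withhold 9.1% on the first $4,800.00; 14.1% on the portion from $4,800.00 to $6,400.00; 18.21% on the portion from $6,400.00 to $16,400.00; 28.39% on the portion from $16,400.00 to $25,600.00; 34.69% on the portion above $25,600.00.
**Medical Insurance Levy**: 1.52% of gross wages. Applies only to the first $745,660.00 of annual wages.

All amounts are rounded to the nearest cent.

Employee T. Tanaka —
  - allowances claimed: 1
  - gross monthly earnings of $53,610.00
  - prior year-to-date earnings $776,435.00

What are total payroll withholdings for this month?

$14,630.17

State Income Tax: taxable = $53,610.00 − 1×$524.00 = $53,086.00
  $5,095.28 + 34.69% × ($53,086.00 − $25,600.00) = $5,095.28 + 34.69% × $27,486.00 = $14,630.17
Medical Insurance Levy: YTD $776,435.00 ≥ cap $745,660.00 → $0.00
Total: $14,630.17 + $0.00 = $14,630.17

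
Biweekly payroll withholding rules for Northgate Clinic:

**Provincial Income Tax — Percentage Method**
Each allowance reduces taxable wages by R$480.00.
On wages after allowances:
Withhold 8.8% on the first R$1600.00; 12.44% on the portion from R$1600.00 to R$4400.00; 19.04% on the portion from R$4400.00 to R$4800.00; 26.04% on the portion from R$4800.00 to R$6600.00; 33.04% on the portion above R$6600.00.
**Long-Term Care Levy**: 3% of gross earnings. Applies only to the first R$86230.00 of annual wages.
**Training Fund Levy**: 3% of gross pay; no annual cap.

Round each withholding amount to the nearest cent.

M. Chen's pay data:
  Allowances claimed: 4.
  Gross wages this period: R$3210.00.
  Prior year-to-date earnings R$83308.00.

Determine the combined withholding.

R$297.48

Provincial Income Tax: taxable = R$3210.00 − 4×R$480.00 = R$1290.00
  8.8% × R$1290.00 = R$113.52
Long-Term Care Levy: cap R$86230.00 − YTD R$83308.00 = R$2922.00 subject; 3% × R$2922.00 = R$87.66
Training Fund Levy: 3% × R$3210.00 = R$96.30
Total: R$113.52 + R$87.66 + R$96.30 = R$297.48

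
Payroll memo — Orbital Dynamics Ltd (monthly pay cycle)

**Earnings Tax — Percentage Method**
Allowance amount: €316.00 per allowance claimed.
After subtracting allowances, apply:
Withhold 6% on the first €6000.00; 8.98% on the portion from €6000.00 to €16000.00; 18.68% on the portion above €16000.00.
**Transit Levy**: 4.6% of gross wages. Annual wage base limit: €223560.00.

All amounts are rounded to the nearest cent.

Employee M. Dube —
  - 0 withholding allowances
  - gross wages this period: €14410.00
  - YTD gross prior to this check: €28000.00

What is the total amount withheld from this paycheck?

€1778.08

Earnings Tax: taxable = €14410.00
  €360.00 + 8.98% × (€14410.00 − €6000.00) = €360.00 + 8.98% × €8410.00 = €1115.22
Transit Levy: 4.6% × €14410.00 = €662.86
Total: €1115.22 + €662.86 = €1778.08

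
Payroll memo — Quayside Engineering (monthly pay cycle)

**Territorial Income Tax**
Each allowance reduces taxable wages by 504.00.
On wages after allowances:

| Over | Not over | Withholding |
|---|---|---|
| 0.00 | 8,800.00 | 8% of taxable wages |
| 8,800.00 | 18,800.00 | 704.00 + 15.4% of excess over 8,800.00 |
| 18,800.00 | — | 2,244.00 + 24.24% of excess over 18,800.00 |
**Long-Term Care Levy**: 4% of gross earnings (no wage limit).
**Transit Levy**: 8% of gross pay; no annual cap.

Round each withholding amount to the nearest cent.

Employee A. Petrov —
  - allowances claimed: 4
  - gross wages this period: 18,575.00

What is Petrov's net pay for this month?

Territorial Income Tax: taxable = 18,575.00 − 4×504.00 = 16,559.00
  704.00 + 15.4% × (16,559.00 − 8,800.00) = 704.00 + 15.4% × 7,759.00 = 1,898.89
Long-Term Care Levy: 4% × 18,575.00 = 743.00
Transit Levy: 8% × 18,575.00 = 1,486.00
Total withheld: 1,898.89 + 743.00 + 1,486.00 = 4,127.89
Net pay: 18,575.00 − 4,127.89 = 14,447.11

14,447.11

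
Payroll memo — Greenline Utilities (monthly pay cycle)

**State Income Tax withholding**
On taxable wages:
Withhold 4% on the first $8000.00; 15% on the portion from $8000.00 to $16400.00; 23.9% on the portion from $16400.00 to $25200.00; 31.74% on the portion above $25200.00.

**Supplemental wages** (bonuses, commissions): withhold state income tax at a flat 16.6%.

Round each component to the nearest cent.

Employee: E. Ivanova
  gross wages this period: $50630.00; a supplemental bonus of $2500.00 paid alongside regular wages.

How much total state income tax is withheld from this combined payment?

$12169.68

State Income Tax: taxable = $50630.00
  $3683.20 + 31.74% × ($50630.00 − $25200.00) = $3683.20 + 31.74% × $25430.00 = $11754.68
Supplemental (16.6% flat on bonus): 16.6% × $2500.00 = $415.00
Total state income tax: $11754.68 + $415.00 = $12169.68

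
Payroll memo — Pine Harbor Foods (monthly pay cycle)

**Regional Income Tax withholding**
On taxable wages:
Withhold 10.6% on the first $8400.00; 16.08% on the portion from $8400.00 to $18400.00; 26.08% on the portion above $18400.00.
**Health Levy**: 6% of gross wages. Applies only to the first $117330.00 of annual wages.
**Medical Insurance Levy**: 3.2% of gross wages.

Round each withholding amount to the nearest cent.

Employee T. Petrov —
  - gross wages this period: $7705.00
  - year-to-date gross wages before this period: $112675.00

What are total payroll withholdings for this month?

Regional Income Tax: taxable = $7705.00
  10.6% × $7705.00 = $816.73
Health Levy: cap $117330.00 − YTD $112675.00 = $4655.00 subject; 6% × $4655.00 = $279.30
Medical Insurance Levy: 3.2% × $7705.00 = $246.56
Total: $816.73 + $279.30 + $246.56 = $1342.59

$1342.59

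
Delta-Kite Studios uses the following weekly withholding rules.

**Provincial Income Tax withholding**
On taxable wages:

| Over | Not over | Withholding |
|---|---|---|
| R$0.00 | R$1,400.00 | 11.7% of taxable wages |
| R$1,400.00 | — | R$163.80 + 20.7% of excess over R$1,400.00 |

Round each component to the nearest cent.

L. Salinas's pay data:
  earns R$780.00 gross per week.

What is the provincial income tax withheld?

Provincial Income Tax: taxable = R$780.00
  11.7% × R$780.00 = R$91.26

R$91.26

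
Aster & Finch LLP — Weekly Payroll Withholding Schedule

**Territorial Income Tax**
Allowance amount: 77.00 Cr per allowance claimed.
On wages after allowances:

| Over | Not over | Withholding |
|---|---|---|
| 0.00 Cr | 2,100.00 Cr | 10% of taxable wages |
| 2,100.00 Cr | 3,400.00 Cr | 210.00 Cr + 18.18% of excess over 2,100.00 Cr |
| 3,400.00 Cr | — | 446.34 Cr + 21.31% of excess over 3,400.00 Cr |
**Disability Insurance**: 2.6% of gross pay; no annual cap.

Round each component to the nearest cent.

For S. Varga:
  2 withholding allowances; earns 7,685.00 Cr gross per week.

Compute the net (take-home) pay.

Territorial Income Tax: taxable = 7,685.00 Cr − 2×77.00 Cr = 7,531.00 Cr
  446.34 Cr + 21.31% × (7,531.00 Cr − 3,400.00 Cr) = 446.34 Cr + 21.31% × 4,131.00 Cr = 1,326.66 Cr
Disability Insurance: 2.6% × 7,685.00 Cr = 199.81 Cr
Total withheld: 1,326.66 Cr + 199.81 Cr = 1,526.47 Cr
Net pay: 7,685.00 Cr − 1,526.47 Cr = 6,158.53 Cr

6,158.53 Cr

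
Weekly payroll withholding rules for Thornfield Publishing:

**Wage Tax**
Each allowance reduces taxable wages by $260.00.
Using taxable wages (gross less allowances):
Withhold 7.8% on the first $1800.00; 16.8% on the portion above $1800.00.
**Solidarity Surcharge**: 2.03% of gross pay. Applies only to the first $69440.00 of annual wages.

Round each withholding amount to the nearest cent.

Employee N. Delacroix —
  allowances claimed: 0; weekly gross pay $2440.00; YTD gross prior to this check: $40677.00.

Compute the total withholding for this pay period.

Wage Tax: taxable = $2440.00
  $140.40 + 16.8% × ($2440.00 − $1800.00) = $140.40 + 16.8% × $640.00 = $247.92
Solidarity Surcharge: 2.03% × $2440.00 = $49.53
Total: $247.92 + $49.53 = $297.45

$297.45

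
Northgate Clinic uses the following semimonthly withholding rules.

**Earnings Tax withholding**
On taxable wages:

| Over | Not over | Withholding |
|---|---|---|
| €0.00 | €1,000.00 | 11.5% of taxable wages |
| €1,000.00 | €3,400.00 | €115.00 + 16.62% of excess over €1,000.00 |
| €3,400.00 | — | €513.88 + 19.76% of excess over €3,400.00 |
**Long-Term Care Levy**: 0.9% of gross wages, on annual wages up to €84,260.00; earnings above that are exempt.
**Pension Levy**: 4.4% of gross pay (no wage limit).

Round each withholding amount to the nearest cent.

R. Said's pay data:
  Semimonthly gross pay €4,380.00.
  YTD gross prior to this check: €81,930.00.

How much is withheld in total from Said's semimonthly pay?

€921.22

Earnings Tax: taxable = €4,380.00
  €513.88 + 19.76% × (€4,380.00 − €3,400.00) = €513.88 + 19.76% × €980.00 = €707.53
Long-Term Care Levy: cap €84,260.00 − YTD €81,930.00 = €2,330.00 subject; 0.9% × €2,330.00 = €20.97
Pension Levy: 4.4% × €4,380.00 = €192.72
Total: €707.53 + €20.97 + €192.72 = €921.22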